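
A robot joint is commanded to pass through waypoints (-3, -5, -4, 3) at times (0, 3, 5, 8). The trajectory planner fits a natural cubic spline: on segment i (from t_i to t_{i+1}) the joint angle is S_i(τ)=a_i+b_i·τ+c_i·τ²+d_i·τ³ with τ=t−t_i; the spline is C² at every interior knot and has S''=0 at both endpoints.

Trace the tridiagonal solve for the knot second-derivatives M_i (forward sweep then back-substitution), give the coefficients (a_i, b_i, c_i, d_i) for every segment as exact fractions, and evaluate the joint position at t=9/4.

Δ: Δ0=-2/3, Δ1=1/2, Δ2=7/3
row 1: diag=10, rhs=7; c'=1/5, d'=7/10
row 2: denom=10−2·1/5=48/5; d'=(11−2·7/10)/(48/5)=1
back: M2=1
back: M1=7/10−1/5·1=1/2
M: M0=0, M1=1/2, M2=1, M3=0
seg 0: a=-3, c=M0/2=0, d=(M1−M0)/(6·3)=1/36, b=Δ0−h0·(2M0+M1)/6=-11/12
seg 1: a=-5, c=M1/2=1/4, d=(M2−M1)/(6·2)=1/24, b=Δ1−h1·(2M1+M2)/6=-1/6
seg 2: a=-4, c=M2/2=1/2, d=(M3−M2)/(6·3)=-1/18, b=Δ2−h2·(2M2+M3)/6=4/3
t_q=9/4 → seg 0, τ=9/4; S=-3+-11/12·τ+0·τ²+1/36·τ³=-1215/256

  seg 0: a=-3 b=-11/12 c=0 d=1/36
  seg 1: a=-5 b=-1/6 c=1/4 d=1/24
  seg 2: a=-4 b=4/3 c=1/2 d=-1/18
S(9/4) = -1215/256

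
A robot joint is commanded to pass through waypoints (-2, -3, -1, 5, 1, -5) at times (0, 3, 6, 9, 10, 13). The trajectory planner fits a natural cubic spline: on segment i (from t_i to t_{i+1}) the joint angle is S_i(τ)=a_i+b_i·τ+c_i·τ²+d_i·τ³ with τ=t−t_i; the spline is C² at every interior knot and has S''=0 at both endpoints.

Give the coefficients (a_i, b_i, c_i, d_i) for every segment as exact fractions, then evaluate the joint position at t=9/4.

Δ: Δ0=-1/3, Δ1=2/3, Δ2=2, Δ3=-4, Δ4=-2
row 1: diag=12, rhs=6; c'=1/4, d'=1/2
row 2: denom=12−3·1/4=45/4; d'=(8−3·1/2)/(45/4)=26/45
row 3: denom=8−3·4/15=36/5; d'=(-36−3·26/45)/(36/5)=-283/54
row 4: denom=8−1·5/36=283/36; d'=(12−1·-283/54)/(283/36)=1862/849
back: M4=1862/849
back: M3=-283/54−5/36·1862/849=-4708/849
back: M2=26/45−4/15·-4708/849=582/283
back: M1=1/2−1/4·582/283=-4/283
M: M0=0, M1=-4/283, M2=582/283, M3=-4708/849, M4=1862/849, M5=0
seg 0: a=-2, c=M0/2=0, d=(M1−M0)/(6·3)=-2/2547, b=Δ0−h0·(2M0+M1)/6=-277/849
seg 1: a=-3, c=M1/2=-2/283, d=(M2−M1)/(6·3)=293/2547, b=Δ1−h1·(2M1+M2)/6=-295/849
seg 2: a=-1, c=M2/2=291/283, d=(M3−M2)/(6·3)=-3227/7641, b=Δ2−h2·(2M2+M3)/6=2306/849
seg 3: a=5, c=M3/2=-2354/849, d=(M4−M3)/(6·1)=365/283, b=Δ3−h3·(2M3+M4)/6=-2137/849
seg 4: a=1, c=M4/2=931/849, d=(M5−M4)/(6·3)=-931/7641, b=Δ4−h4·(2M4+M5)/6=-3560/849
t_q=9/4 → seg 0, τ=9/4; S=-2+-277/849·τ+0·τ²+-2/2547·τ³=-24841/9056

  seg 0: a=-2 b=-277/849 c=0 d=-2/2547
  seg 1: a=-3 b=-295/849 c=-2/283 d=293/2547
  seg 2: a=-1 b=2306/849 c=291/283 d=-3227/7641
  seg 3: a=5 b=-2137/849 c=-2354/849 d=365/283
  seg 4: a=1 b=-3560/849 c=931/849 d=-931/7641
S(9/4) = -24841/9056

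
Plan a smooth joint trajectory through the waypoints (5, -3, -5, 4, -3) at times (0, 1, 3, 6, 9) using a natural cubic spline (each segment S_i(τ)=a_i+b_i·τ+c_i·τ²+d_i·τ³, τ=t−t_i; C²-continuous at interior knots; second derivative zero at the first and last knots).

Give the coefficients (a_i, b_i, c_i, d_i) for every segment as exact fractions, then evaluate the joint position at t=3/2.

Δ: Δ0=-8, Δ1=-1, Δ2=3, Δ3=-7/3
row 1: diag=6, rhs=42; c'=1/3, d'=7
row 2: denom=10−2·1/3=28/3; d'=(24−2·7)/(28/3)=15/14
row 3: denom=12−3·9/28=309/28; d'=(-32−3·15/14)/(309/28)=-986/309
back: M3=-986/309
back: M2=15/14−9/28·-986/309=216/103
back: M1=7−1/3·216/103=649/103
M: M0=0, M1=649/103, M2=216/103, M3=-986/309, M4=0
seg 0: a=5, c=M0/2=0, d=(M1−M0)/(6·1)=649/618, b=Δ0−h0·(2M0+M1)/6=-5593/618
seg 1: a=-3, c=M1/2=649/206, d=(M2−M1)/(6·2)=-433/1236, b=Δ1−h1·(2M1+M2)/6=-1823/309
seg 2: a=-5, c=M2/2=108/103, d=(M3−M2)/(6·3)=-817/2781, b=Δ2−h2·(2M2+M3)/6=772/309
seg 3: a=4, c=M3/2=-493/309, d=(M4−M3)/(6·3)=493/2781, b=Δ3−h3·(2M3+M4)/6=265/309
t_q=3/2 → seg 1, τ=1/2; S=-3+-1823/309·τ+649/206·τ²+-433/1236·τ³=-17159/3296

  seg 0: a=5 b=-5593/618 c=0 d=649/618
  seg 1: a=-3 b=-1823/309 c=649/206 d=-433/1236
  seg 2: a=-5 b=772/309 c=108/103 d=-817/2781
  seg 3: a=4 b=265/309 c=-493/309 d=493/2781
S(3/2) = -17159/3296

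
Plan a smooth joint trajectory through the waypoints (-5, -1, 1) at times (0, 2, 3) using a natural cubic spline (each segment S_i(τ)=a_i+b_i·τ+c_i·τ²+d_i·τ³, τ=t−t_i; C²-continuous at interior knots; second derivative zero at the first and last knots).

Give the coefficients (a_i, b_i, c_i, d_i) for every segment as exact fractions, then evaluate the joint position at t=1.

  seg 0: a=-5 b=2 c=0 d=0
  seg 1: a=-1 b=2 c=0 d=0
S(1) = -3

Δ: Δ0=2, Δ1=2
row 1: diag=6, rhs=0; c'=1/6, d'=0
back: M1=0
M: M0=0, M1=0, M2=0
seg 0: a=-5, c=M0/2=0, d=(M1−M0)/(6·2)=0, b=Δ0−h0·(2M0+M1)/6=2
seg 1: a=-1, c=M1/2=0, d=(M2−M1)/(6·1)=0, b=Δ1−h1·(2M1+M2)/6=2
t_q=1 → seg 0, τ=1; S=-5+2·τ+0·τ²+0·τ³=-3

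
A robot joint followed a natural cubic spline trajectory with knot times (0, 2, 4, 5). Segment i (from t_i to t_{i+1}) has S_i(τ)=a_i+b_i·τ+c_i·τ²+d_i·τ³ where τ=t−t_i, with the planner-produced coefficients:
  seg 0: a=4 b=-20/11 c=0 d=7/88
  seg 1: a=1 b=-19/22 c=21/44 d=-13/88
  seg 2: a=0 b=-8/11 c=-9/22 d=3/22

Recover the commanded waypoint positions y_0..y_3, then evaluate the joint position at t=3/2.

y_0=4 y_1=1 y_2=0 y_3=-1
S(3/2) = 1085/704

y_0 = S_0(0) = a_0 = 4
y_1 = S_1(0) = a_1 = 1
y_2 = S_2(0) = a_2 = 0
y_3 = S_2(1) = -1
t_q=3/2 is in segment 0 (τ=3/2); S_0(τ)=1085/704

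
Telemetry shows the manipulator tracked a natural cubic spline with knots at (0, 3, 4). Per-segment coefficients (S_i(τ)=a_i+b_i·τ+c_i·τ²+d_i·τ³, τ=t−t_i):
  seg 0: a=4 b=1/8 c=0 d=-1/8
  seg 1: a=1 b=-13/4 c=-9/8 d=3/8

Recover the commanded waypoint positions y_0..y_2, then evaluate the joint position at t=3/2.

y_0=4 y_1=1 y_2=-3
S(3/2) = 241/64

y_0 = S_0(0) = a_0 = 4
y_1 = S_1(0) = a_1 = 1
y_2 = S_1(1) = -3
t_q=3/2 is in segment 0 (τ=3/2); S_0(τ)=241/64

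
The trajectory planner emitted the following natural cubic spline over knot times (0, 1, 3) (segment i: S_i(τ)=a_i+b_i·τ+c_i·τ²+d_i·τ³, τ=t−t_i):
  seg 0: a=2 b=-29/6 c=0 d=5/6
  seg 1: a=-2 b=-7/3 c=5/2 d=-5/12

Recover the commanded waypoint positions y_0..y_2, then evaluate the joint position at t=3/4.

y_0=2 y_1=-2 y_2=0
S(3/4) = -163/128

y_0 = S_0(0) = a_0 = 2
y_1 = S_1(0) = a_1 = -2
y_2 = S_1(2) = 0
t_q=3/4 is in segment 0 (τ=3/4); S_0(τ)=-163/128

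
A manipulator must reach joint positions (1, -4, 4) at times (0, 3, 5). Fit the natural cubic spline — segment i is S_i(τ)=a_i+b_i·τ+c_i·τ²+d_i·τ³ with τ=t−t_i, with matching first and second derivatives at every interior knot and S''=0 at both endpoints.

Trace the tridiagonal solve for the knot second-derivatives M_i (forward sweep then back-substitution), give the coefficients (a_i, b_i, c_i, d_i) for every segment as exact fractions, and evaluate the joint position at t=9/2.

  seg 0: a=1 b=-101/30 c=0 d=17/90
  seg 1: a=-4 b=26/15 c=17/10 d=-17/60
S(9/2) = 47/32

Δ: Δ0=-5/3, Δ1=4
row 1: diag=10, rhs=34; c'=1/5, d'=17/5
back: M1=17/5
M: M0=0, M1=17/5, M2=0
seg 0: a=1, c=M0/2=0, d=(M1−M0)/(6·3)=17/90, b=Δ0−h0·(2M0+M1)/6=-101/30
seg 1: a=-4, c=M1/2=17/10, d=(M2−M1)/(6·2)=-17/60, b=Δ1−h1·(2M1+M2)/6=26/15
t_q=9/2 → seg 1, τ=3/2; S=-4+26/15·τ+17/10·τ²+-17/60·τ³=47/32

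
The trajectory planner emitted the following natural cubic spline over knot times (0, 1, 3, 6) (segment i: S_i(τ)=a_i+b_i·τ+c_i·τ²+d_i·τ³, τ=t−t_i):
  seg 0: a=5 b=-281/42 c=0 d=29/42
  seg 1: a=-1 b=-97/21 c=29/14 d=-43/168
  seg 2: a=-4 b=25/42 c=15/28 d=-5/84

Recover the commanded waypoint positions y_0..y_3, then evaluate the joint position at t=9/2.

y_0 = S_0(0) = a_0 = 5
y_1 = S_1(0) = a_1 = -1
y_2 = S_2(0) = a_2 = -4
y_3 = S_2(3) = 1
t_q=9/2 is in segment 2 (τ=3/2); S_2(τ)=-471/224

y_0=5 y_1=-1 y_2=-4 y_3=1
S(9/2) = -471/224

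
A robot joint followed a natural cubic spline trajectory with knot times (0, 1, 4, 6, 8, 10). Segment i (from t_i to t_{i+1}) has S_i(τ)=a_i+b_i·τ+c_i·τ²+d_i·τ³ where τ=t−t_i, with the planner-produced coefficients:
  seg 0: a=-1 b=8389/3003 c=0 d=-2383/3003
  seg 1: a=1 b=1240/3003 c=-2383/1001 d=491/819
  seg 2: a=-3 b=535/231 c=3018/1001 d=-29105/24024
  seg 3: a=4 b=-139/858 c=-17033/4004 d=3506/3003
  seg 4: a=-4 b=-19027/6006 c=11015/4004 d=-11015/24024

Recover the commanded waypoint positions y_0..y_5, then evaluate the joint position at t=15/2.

y_0=-1 y_1=1 y_2=-3 y_3=4 y_4=-4 y_5=-3
S(15/2) = -2309/1232

y_0 = S_0(0) = a_0 = -1
y_1 = S_1(0) = a_1 = 1
y_2 = S_2(0) = a_2 = -3
y_3 = S_3(0) = a_3 = 4
y_4 = S_4(0) = a_4 = -4
y_5 = S_4(2) = -3
t_q=15/2 is in segment 3 (τ=3/2); S_3(τ)=-2309/1232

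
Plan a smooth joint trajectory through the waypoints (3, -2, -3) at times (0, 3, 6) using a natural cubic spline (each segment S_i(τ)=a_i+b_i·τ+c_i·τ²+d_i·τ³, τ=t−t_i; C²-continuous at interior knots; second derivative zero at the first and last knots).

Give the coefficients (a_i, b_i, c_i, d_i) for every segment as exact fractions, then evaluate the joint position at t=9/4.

  seg 0: a=3 b=-2 c=0 d=1/27
  seg 1: a=-2 b=-1 c=1/3 d=-1/27
S(9/4) = -69/64

Δ: Δ0=-5/3, Δ1=-1/3
row 1: diag=12, rhs=8; c'=1/4, d'=2/3
back: M1=2/3
M: M0=0, M1=2/3, M2=0
seg 0: a=3, c=M0/2=0, d=(M1−M0)/(6·3)=1/27, b=Δ0−h0·(2M0+M1)/6=-2
seg 1: a=-2, c=M1/2=1/3, d=(M2−M1)/(6·3)=-1/27, b=Δ1−h1·(2M1+M2)/6=-1
t_q=9/4 → seg 0, τ=9/4; S=3+-2·τ+0·τ²+1/27·τ³=-69/64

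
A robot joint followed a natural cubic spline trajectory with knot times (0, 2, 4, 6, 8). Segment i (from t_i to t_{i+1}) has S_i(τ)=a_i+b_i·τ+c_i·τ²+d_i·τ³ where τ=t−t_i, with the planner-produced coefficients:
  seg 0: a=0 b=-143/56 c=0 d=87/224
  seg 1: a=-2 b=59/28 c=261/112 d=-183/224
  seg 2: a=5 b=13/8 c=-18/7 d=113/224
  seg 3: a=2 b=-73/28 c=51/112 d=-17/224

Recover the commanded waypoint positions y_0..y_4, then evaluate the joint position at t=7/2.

y_0 = S_0(0) = a_0 = 0
y_1 = S_1(0) = a_1 = -2
y_2 = S_2(0) = a_2 = 5
y_3 = S_3(0) = a_3 = 2
y_4 = S_3(2) = -2
t_q=7/2 is in segment 1 (τ=3/2); S_1(τ)=6535/1792

y_0=0 y_1=-2 y_2=5 y_3=2 y_4=-2
S(7/2) = 6535/1792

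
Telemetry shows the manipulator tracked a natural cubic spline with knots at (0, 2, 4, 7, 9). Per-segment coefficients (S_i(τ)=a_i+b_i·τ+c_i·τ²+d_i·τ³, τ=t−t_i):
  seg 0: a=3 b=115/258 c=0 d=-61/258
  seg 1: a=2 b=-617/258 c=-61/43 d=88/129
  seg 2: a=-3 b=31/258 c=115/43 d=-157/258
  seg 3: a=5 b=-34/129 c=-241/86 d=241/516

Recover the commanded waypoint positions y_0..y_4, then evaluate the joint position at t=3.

y_0 = S_0(0) = a_0 = 3
y_1 = S_1(0) = a_1 = 2
y_2 = S_2(0) = a_2 = -3
y_3 = S_3(0) = a_3 = 5
y_4 = S_3(2) = -3
t_q=3 is in segment 1 (τ=1); S_1(τ)=-97/86

y_0=3 y_1=2 y_2=-3 y_3=5 y_4=-3
S(3) = -97/86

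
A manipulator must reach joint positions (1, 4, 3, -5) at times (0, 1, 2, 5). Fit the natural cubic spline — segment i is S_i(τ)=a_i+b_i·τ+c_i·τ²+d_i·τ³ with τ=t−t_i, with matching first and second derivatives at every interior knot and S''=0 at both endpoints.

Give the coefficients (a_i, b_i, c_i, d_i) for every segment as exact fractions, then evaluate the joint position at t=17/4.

Δ: Δ0=3, Δ1=-1, Δ2=-8/3
row 1: diag=4, rhs=-24; c'=1/4, d'=-6
row 2: denom=8−1·1/4=31/4; d'=(-10−1·-6)/(31/4)=-16/31
back: M2=-16/31
back: M1=-6−1/4·-16/31=-182/31
M: M0=0, M1=-182/31, M2=-16/31, M3=0
seg 0: a=1, c=M0/2=0, d=(M1−M0)/(6·1)=-91/93, b=Δ0−h0·(2M0+M1)/6=370/93
seg 1: a=4, c=M1/2=-91/31, d=(M2−M1)/(6·1)=83/93, b=Δ1−h1·(2M1+M2)/6=97/93
seg 2: a=3, c=M2/2=-8/31, d=(M3−M2)/(6·3)=8/279, b=Δ2−h2·(2M2+M3)/6=-200/93
t_q=17/4 → seg 2, τ=9/4; S=3+-200/93·τ+-8/31·τ²+8/279·τ³=-699/248

  seg 0: a=1 b=370/93 c=0 d=-91/93
  seg 1: a=4 b=97/93 c=-91/31 d=83/93
  seg 2: a=3 b=-200/93 c=-8/31 d=8/279
S(17/4) = -699/248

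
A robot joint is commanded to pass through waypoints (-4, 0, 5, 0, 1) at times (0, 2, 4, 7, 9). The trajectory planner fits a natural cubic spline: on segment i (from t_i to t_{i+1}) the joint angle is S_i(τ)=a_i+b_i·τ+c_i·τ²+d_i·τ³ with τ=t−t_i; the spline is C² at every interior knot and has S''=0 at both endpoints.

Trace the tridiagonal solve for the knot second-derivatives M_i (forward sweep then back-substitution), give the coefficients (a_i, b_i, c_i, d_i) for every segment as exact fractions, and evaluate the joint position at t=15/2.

  seg 0: a=-4 b=3277/2064 c=0 d=851/8256
  seg 1: a=0 b=2915/1032 c=851/1376 d=-3223/8256
  seg 2: a=5 b=1267/2064 c=-593/344 d=221/688
  seg 3: a=0 b=-545/516 c=803/688 d=-803/4128
S(15/2) = -2869/11008

Δ: Δ0=2, Δ1=5/2, Δ2=-5/3, Δ3=1/2
row 1: diag=8, rhs=3; c'=1/4, d'=3/8
row 2: denom=10−2·1/4=19/2; d'=(-25−2·3/8)/(19/2)=-103/38
row 3: denom=10−3·6/19=172/19; d'=(13−3·-103/38)/(172/19)=803/344
back: M3=803/344
back: M2=-103/38−6/19·803/344=-593/172
back: M1=3/8−1/4·-593/172=851/688
M: M0=0, M1=851/688, M2=-593/172, M3=803/344, M4=0
seg 0: a=-4, c=M0/2=0, d=(M1−M0)/(6·2)=851/8256, b=Δ0−h0·(2M0+M1)/6=3277/2064
seg 1: a=0, c=M1/2=851/1376, d=(M2−M1)/(6·2)=-3223/8256, b=Δ1−h1·(2M1+M2)/6=2915/1032
seg 2: a=5, c=M2/2=-593/344, d=(M3−M2)/(6·3)=221/688, b=Δ2−h2·(2M2+M3)/6=1267/2064
seg 3: a=0, c=M3/2=803/688, d=(M4−M3)/(6·2)=-803/4128, b=Δ3−h3·(2M3+M4)/6=-545/516
t_q=15/2 → seg 3, τ=1/2; S=0+-545/516·τ+803/688·τ²+-803/4128·τ³=-2869/11008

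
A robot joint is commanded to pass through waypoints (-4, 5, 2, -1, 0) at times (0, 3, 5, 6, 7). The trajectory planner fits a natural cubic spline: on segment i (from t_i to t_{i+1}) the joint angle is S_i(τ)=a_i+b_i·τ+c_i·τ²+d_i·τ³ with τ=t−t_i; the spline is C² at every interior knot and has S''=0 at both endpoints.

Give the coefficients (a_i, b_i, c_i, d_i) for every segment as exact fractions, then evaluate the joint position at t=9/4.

  seg 0: a=-4 b=1785/428 c=0 d=-167/1284
  seg 1: a=5 b=141/214 c=-501/428 d=39/856
  seg 2: a=2 b=-372/107 c=-96/107 d=147/107
  seg 3: a=-1 b=-123/107 c=345/107 d=-115/107
S(9/4) = 106891/27392

Δ: Δ0=3, Δ1=-3/2, Δ2=-3, Δ3=1
row 1: diag=10, rhs=-27; c'=1/5, d'=-27/10
row 2: denom=6−2·1/5=28/5; d'=(-9−2·-27/10)/(28/5)=-9/14
row 3: denom=4−1·5/28=107/28; d'=(24−1·-9/14)/(107/28)=690/107
back: M3=690/107
back: M2=-9/14−5/28·690/107=-192/107
back: M1=-27/10−1/5·-192/107=-501/214
M: M0=0, M1=-501/214, M2=-192/107, M3=690/107, M4=0
seg 0: a=-4, c=M0/2=0, d=(M1−M0)/(6·3)=-167/1284, b=Δ0−h0·(2M0+M1)/6=1785/428
seg 1: a=5, c=M1/2=-501/428, d=(M2−M1)/(6·2)=39/856, b=Δ1−h1·(2M1+M2)/6=141/214
seg 2: a=2, c=M2/2=-96/107, d=(M3−M2)/(6·1)=147/107, b=Δ2−h2·(2M2+M3)/6=-372/107
seg 3: a=-1, c=M3/2=345/107, d=(M4−M3)/(6·1)=-115/107, b=Δ3−h3·(2M3+M4)/6=-123/107
t_q=9/4 → seg 0, τ=9/4; S=-4+1785/428·τ+0·τ²+-167/1284·τ³=106891/27392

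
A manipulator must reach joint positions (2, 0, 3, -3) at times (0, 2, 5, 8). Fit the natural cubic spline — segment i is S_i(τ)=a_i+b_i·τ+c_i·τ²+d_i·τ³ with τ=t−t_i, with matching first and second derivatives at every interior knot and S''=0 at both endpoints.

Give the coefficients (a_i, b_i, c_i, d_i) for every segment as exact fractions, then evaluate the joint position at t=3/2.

  seg 0: a=2 b=-59/37 c=0 d=11/74
  seg 1: a=0 b=7/37 c=33/37 d=-23/111
  seg 2: a=3 b=-2/37 c=-36/37 d=4/37
S(3/2) = 65/592

Δ: Δ0=-1, Δ1=1, Δ2=-2
row 1: diag=10, rhs=12; c'=3/10, d'=6/5
row 2: denom=12−3·3/10=111/10; d'=(-18−3·6/5)/(111/10)=-72/37
back: M2=-72/37
back: M1=6/5−3/10·-72/37=66/37
M: M0=0, M1=66/37, M2=-72/37, M3=0
seg 0: a=2, c=M0/2=0, d=(M1−M0)/(6·2)=11/74, b=Δ0−h0·(2M0+M1)/6=-59/37
seg 1: a=0, c=M1/2=33/37, d=(M2−M1)/(6·3)=-23/111, b=Δ1−h1·(2M1+M2)/6=7/37
seg 2: a=3, c=M2/2=-36/37, d=(M3−M2)/(6·3)=4/37, b=Δ2−h2·(2M2+M3)/6=-2/37
t_q=3/2 → seg 0, τ=3/2; S=2+-59/37·τ+0·τ²+11/74·τ³=65/592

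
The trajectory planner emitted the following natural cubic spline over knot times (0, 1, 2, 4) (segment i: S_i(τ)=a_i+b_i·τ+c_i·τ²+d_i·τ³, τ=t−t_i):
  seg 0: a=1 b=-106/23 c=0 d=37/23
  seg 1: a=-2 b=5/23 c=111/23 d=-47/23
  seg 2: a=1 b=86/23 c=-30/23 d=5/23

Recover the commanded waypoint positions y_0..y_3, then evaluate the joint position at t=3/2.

y_0 = S_0(0) = a_0 = 1
y_1 = S_1(0) = a_1 = -2
y_2 = S_2(0) = a_2 = 1
y_3 = S_2(2) = 5
t_q=3/2 is in segment 1 (τ=1/2); S_1(τ)=-173/184

y_0=1 y_1=-2 y_2=1 y_3=5
S(3/2) = -173/184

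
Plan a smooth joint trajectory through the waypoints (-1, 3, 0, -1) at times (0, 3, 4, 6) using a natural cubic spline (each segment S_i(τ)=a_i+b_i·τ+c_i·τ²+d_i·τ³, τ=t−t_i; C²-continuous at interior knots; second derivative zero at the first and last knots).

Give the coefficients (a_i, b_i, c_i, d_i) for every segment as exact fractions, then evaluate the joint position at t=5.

Δ: Δ0=4/3, Δ1=-3, Δ2=-1/2
row 1: diag=8, rhs=-26; c'=1/8, d'=-13/4
row 2: denom=6−1·1/8=47/8; d'=(15−1·-13/4)/(47/8)=146/47
back: M2=146/47
back: M1=-13/4−1/8·146/47=-171/47
M: M0=0, M1=-171/47, M2=146/47, M3=0
seg 0: a=-1, c=M0/2=0, d=(M1−M0)/(6·3)=-19/94, b=Δ0−h0·(2M0+M1)/6=889/282
seg 1: a=3, c=M1/2=-171/94, d=(M2−M1)/(6·1)=317/282, b=Δ1−h1·(2M1+M2)/6=-325/141
seg 2: a=0, c=M2/2=73/47, d=(M3−M2)/(6·2)=-73/282, b=Δ2−h2·(2M2+M3)/6=-725/282
t_q=5 → seg 2, τ=1; S=0+-725/282·τ+73/47·τ²+-73/282·τ³=-60/47

  seg 0: a=-1 b=889/282 c=0 d=-19/94
  seg 1: a=3 b=-325/141 c=-171/94 d=317/282
  seg 2: a=0 b=-725/282 c=73/47 d=-73/282
S(5) = -60/47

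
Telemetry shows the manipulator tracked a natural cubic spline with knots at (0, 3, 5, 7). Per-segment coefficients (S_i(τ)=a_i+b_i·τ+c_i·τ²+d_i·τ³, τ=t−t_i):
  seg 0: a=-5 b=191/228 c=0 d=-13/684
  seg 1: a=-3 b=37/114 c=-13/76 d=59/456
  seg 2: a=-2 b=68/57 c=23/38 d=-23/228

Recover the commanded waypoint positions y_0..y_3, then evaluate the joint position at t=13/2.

y_0 = S_0(0) = a_0 = -5
y_1 = S_1(0) = a_1 = -3
y_2 = S_2(0) = a_2 = -2
y_3 = S_2(2) = 2
t_q=13/2 is in segment 2 (τ=3/2); S_2(τ)=493/608

y_0=-5 y_1=-3 y_2=-2 y_3=2
S(13/2) = 493/608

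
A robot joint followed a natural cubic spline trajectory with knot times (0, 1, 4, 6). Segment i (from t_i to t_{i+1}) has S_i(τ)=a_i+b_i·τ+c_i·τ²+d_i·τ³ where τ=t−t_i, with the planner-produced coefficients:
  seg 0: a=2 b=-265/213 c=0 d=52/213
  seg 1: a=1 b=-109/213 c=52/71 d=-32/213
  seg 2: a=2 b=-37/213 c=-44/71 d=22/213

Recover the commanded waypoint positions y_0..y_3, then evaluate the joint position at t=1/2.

y_0 = S_0(0) = a_0 = 2
y_1 = S_1(0) = a_1 = 1
y_2 = S_2(0) = a_2 = 2
y_3 = S_2(2) = 0
t_q=1/2 is in segment 0 (τ=1/2); S_0(τ)=100/71

y_0=2 y_1=1 y_2=2 y_3=0
S(1/2) = 100/71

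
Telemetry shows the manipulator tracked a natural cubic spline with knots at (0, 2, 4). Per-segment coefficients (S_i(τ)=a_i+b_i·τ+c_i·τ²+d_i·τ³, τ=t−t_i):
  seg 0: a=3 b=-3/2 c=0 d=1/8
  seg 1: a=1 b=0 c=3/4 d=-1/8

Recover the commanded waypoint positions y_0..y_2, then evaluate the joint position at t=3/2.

y_0=3 y_1=1 y_2=3
S(3/2) = 75/64

y_0 = S_0(0) = a_0 = 3
y_1 = S_1(0) = a_1 = 1
y_2 = S_1(2) = 3
t_q=3/2 is in segment 0 (τ=3/2); S_0(τ)=75/64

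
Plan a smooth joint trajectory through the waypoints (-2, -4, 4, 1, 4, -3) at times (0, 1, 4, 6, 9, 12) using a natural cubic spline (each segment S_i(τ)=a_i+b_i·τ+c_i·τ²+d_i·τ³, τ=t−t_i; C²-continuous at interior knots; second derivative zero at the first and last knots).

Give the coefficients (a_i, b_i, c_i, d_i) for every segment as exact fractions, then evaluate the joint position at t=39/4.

  seg 0: a=-2 b=-685/238 c=0 d=209/238
  seg 1: a=-4 b=-29/119 c=627/238 d=-3565/6426
  seg 2: a=4 b=139/238 c=-842/357 d=235/357
  seg 3: a=1 b=-97/102 c=568/357 d=-2015/6426
  seg 4: a=4 b=46/357 c=-293/238 d=293/2142
S(39/4) = 7533/2176

Δ: Δ0=-2, Δ1=8/3, Δ2=-3/2, Δ3=1, Δ4=-7/3
row 1: diag=8, rhs=28; c'=3/8, d'=7/2
row 2: denom=10−3·3/8=71/8; d'=(-25−3·7/2)/(71/8)=-4
row 3: denom=10−2·16/71=678/71; d'=(15−2·-4)/(678/71)=1633/678
row 4: denom=12−3·71/226=2499/226; d'=(-20−3·1633/678)/(2499/226)=-293/119
back: M4=-293/119
back: M3=1633/678−71/226·-293/119=1136/357
back: M2=-4−16/71·1136/357=-1684/357
back: M1=7/2−3/8·-1684/357=627/119
M: M0=0, M1=627/119, M2=-1684/357, M3=1136/357, M4=-293/119, M5=0
seg 0: a=-2, c=M0/2=0, d=(M1−M0)/(6·1)=209/238, b=Δ0−h0·(2M0+M1)/6=-685/238
seg 1: a=-4, c=M1/2=627/238, d=(M2−M1)/(6·3)=-3565/6426, b=Δ1−h1·(2M1+M2)/6=-29/119
seg 2: a=4, c=M2/2=-842/357, d=(M3−M2)/(6·2)=235/357, b=Δ2−h2·(2M2+M3)/6=139/238
seg 3: a=1, c=M3/2=568/357, d=(M4−M3)/(6·3)=-2015/6426, b=Δ3−h3·(2M3+M4)/6=-97/102
seg 4: a=4, c=M4/2=-293/238, d=(M5−M4)/(6·3)=293/2142, b=Δ4−h4·(2M4+M5)/6=46/357
t_q=39/4 → seg 4, τ=3/4; S=4+46/357·τ+-293/238·τ²+293/2142·τ³=7533/2176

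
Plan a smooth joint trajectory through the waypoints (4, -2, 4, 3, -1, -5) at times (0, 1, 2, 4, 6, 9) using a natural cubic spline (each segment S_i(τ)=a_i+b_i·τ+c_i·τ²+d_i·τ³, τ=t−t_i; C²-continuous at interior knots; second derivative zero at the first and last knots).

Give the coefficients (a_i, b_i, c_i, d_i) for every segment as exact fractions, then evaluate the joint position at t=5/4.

  seg 0: a=4 b=-11236/1191 c=0 d=4090/1191
  seg 1: a=-2 b=1034/1191 c=4090/397 d=-6158/1191
  seg 2: a=4 b=7100/1191 c=-2068/397 d=9425/9528
  seg 3: a=3 b=-7157/2382 c=1153/1588 d=-533/4764
  seg 4: a=-1 b=-3437/2382 c=87/1588 d=-29/4764
S(5/4) = -15497/12704

Δ: Δ0=-6, Δ1=6, Δ2=-1/2, Δ3=-2, Δ4=-4/3
row 1: diag=4, rhs=72; c'=1/4, d'=18
row 2: denom=6−1·1/4=23/4; d'=(-39−1·18)/(23/4)=-228/23
row 3: denom=8−2·8/23=168/23; d'=(-9−2·-228/23)/(168/23)=83/56
row 4: denom=10−2·23/84=397/42; d'=(4−2·83/56)/(397/42)=87/794
back: M4=87/794
back: M3=83/56−23/84·87/794=1153/794
back: M2=-228/23−8/23·1153/794=-4136/397
back: M1=18−1/4·-4136/397=8180/397
M: M0=0, M1=8180/397, M2=-4136/397, M3=1153/794, M4=87/794, M5=0
seg 0: a=4, c=M0/2=0, d=(M1−M0)/(6·1)=4090/1191, b=Δ0−h0·(2M0+M1)/6=-11236/1191
seg 1: a=-2, c=M1/2=4090/397, d=(M2−M1)/(6·1)=-6158/1191, b=Δ1−h1·(2M1+M2)/6=1034/1191
seg 2: a=4, c=M2/2=-2068/397, d=(M3−M2)/(6·2)=9425/9528, b=Δ2−h2·(2M2+M3)/6=7100/1191
seg 3: a=3, c=M3/2=1153/1588, d=(M4−M3)/(6·2)=-533/4764, b=Δ3−h3·(2M3+M4)/6=-7157/2382
seg 4: a=-1, c=M4/2=87/1588, d=(M5−M4)/(6·3)=-29/4764, b=Δ4−h4·(2M4+M5)/6=-3437/2382
t_q=5/4 → seg 1, τ=1/4; S=-2+1034/1191·τ+4090/397·τ²+-6158/1191·τ³=-15497/12704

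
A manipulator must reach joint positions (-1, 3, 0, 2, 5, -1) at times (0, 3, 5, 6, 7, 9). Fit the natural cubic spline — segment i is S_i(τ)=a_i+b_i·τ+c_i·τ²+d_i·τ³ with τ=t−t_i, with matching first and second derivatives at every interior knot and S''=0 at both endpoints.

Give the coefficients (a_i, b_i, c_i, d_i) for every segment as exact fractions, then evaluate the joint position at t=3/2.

Δ: Δ0=4/3, Δ1=-3/2, Δ2=2, Δ3=3, Δ4=-3
row 1: diag=10, rhs=-17; c'=1/5, d'=-17/10
row 2: denom=6−2·1/5=28/5; d'=(21−2·-17/10)/(28/5)=61/14
row 3: denom=4−1·5/28=107/28; d'=(6−1·61/14)/(107/28)=46/107
row 4: denom=6−1·28/107=614/107; d'=(-36−1·46/107)/(614/107)=-1949/307
back: M4=-1949/307
back: M3=46/107−28/107·-1949/307=642/307
back: M2=61/14−5/28·642/307=1223/307
back: M1=-17/10−1/5·1223/307=-1533/614
M: M0=0, M1=-1533/614, M2=1223/307, M3=642/307, M4=-1949/307, M5=0
seg 0: a=-1, c=M0/2=0, d=(M1−M0)/(6·3)=-511/3684, b=Δ0−h0·(2M0+M1)/6=9511/3684
seg 1: a=3, c=M1/2=-1533/1228, d=(M2−M1)/(6·2)=3979/7368, b=Δ1−h1·(2M1+M2)/6=-2143/1842
seg 2: a=0, c=M2/2=1223/614, d=(M3−M2)/(6·1)=-581/1842, b=Δ2−h2·(2M2+M3)/6=298/921
seg 3: a=2, c=M3/2=321/307, d=(M4−M3)/(6·1)=-2591/1842, b=Δ3−h3·(2M3+M4)/6=6191/1842
seg 4: a=5, c=M4/2=-1949/614, d=(M5−M4)/(6·2)=1949/3684, b=Δ4−h4·(2M4+M5)/6=1135/921
t_q=3/2 → seg 0, τ=3/2; S=-1+9511/3684·τ+0·τ²+-511/3684·τ³=23621/9824

  seg 0: a=-1 b=9511/3684 c=0 d=-511/3684
  seg 1: a=3 b=-2143/1842 c=-1533/1228 d=3979/7368
  seg 2: a=0 b=298/921 c=1223/614 d=-581/1842
  seg 3: a=2 b=6191/1842 c=321/307 d=-2591/1842
  seg 4: a=5 b=1135/921 c=-1949/614 d=1949/3684
S(3/2) = 23621/9824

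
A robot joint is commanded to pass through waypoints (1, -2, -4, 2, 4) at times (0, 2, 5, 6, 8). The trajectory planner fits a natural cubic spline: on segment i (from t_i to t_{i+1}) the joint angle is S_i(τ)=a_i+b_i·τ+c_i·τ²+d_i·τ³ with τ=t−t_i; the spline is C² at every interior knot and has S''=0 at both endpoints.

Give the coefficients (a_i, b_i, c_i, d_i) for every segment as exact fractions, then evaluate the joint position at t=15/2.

  seg 0: a=1 b=-1297/1248 c=0 d=-575/4992
  seg 1: a=-2 b=-1511/624 c=-575/832 d=245/576
  seg 2: a=-4 b=12271/2496 c=1305/416 d=-5125/2496
  seg 3: a=2 b=3139/624 c=-2515/832 d=2515/4992
S(15/2) = 59167/13312

Δ: Δ0=-3/2, Δ1=-2/3, Δ2=6, Δ3=1
row 1: diag=10, rhs=5; c'=3/10, d'=1/2
row 2: denom=8−3·3/10=71/10; d'=(40−3·1/2)/(71/10)=385/71
row 3: denom=6−1·10/71=416/71; d'=(-30−1·385/71)/(416/71)=-2515/416
back: M3=-2515/416
back: M2=385/71−10/71·-2515/416=1305/208
back: M1=1/2−3/10·1305/208=-575/416
M: M0=0, M1=-575/416, M2=1305/208, M3=-2515/416, M4=0
seg 0: a=1, c=M0/2=0, d=(M1−M0)/(6·2)=-575/4992, b=Δ0−h0·(2M0+M1)/6=-1297/1248
seg 1: a=-2, c=M1/2=-575/832, d=(M2−M1)/(6·3)=245/576, b=Δ1−h1·(2M1+M2)/6=-1511/624
seg 2: a=-4, c=M2/2=1305/416, d=(M3−M2)/(6·1)=-5125/2496, b=Δ2−h2·(2M2+M3)/6=12271/2496
seg 3: a=2, c=M3/2=-2515/832, d=(M4−M3)/(6·2)=2515/4992, b=Δ3−h3·(2M3+M4)/6=3139/624
t_q=15/2 → seg 3, τ=3/2; S=2+3139/624·τ+-2515/832·τ²+2515/4992·τ³=59167/13312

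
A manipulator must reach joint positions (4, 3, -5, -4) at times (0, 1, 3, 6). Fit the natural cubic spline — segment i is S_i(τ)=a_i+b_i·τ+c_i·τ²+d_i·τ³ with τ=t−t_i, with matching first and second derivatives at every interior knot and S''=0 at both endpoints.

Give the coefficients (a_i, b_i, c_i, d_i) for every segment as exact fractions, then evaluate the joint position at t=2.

Δ: Δ0=-1, Δ1=-4, Δ2=1/3
row 1: diag=6, rhs=-18; c'=1/3, d'=-3
row 2: denom=10−2·1/3=28/3; d'=(26−2·-3)/(28/3)=24/7
back: M2=24/7
back: M1=-3−1/3·24/7=-29/7
M: M0=0, M1=-29/7, M2=24/7, M3=0
seg 0: a=4, c=M0/2=0, d=(M1−M0)/(6·1)=-29/42, b=Δ0−h0·(2M0+M1)/6=-13/42
seg 1: a=3, c=M1/2=-29/14, d=(M2−M1)/(6·2)=53/84, b=Δ1−h1·(2M1+M2)/6=-50/21
seg 2: a=-5, c=M2/2=12/7, d=(M3−M2)/(6·3)=-4/21, b=Δ2−h2·(2M2+M3)/6=-65/21
t_q=2 → seg 1, τ=1; S=3+-50/21·τ+-29/14·τ²+53/84·τ³=-23/28

  seg 0: a=4 b=-13/42 c=0 d=-29/42
  seg 1: a=3 b=-50/21 c=-29/14 d=53/84
  seg 2: a=-5 b=-65/21 c=12/7 d=-4/21
S(2) = -23/28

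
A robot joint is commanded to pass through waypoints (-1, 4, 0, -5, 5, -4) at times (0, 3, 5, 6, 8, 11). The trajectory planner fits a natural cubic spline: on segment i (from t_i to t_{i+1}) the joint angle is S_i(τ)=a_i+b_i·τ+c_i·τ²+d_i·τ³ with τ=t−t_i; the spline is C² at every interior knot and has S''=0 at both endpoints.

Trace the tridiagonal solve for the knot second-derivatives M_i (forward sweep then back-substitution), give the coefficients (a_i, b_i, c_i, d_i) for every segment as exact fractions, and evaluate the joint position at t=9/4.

Δ: Δ0=5/3, Δ1=-2, Δ2=-5, Δ3=5, Δ4=-3
row 1: diag=10, rhs=-22; c'=1/5, d'=-11/5
row 2: denom=6−2·1/5=28/5; d'=(-18−2·-11/5)/(28/5)=-17/7
row 3: denom=6−1·5/28=163/28; d'=(60−1·-17/7)/(163/28)=1748/163
row 4: denom=10−2·56/163=1518/163; d'=(-48−2·1748/163)/(1518/163)=-5660/759
back: M4=-5660/759
back: M3=1748/163−56/163·-5660/759=10084/759
back: M2=-17/7−5/28·10084/759=-3644/759
back: M1=-11/5−1/5·-3644/759=-941/759
M: M0=0, M1=-941/759, M2=-3644/759, M3=10084/759, M4=-5660/759, M5=0
seg 0: a=-1, c=M0/2=0, d=(M1−M0)/(6·3)=-941/13662, b=Δ0−h0·(2M0+M1)/6=1157/506
seg 1: a=4, c=M1/2=-941/1518, d=(M2−M1)/(6·2)=-901/3036, b=Δ1−h1·(2M1+M2)/6=108/253
seg 2: a=0, c=M2/2=-1822/759, d=(M3−M2)/(6·1)=208/69, b=Δ2−h2·(2M2+M3)/6=-4261/759
seg 3: a=-5, c=M3/2=5042/759, d=(M4−M3)/(6·2)=-1312/759, b=Δ3−h3·(2M3+M4)/6=-347/253
seg 4: a=5, c=M4/2=-2830/759, d=(M5−M4)/(6·3)=2830/6831, b=Δ4−h4·(2M4+M5)/6=3383/759
t_q=9/4 → seg 0, τ=9/4; S=-1+1157/506·τ+0·τ²+-941/13662·τ³=108817/32384

  seg 0: a=-1 b=1157/506 c=0 d=-941/13662
  seg 1: a=4 b=108/253 c=-941/1518 d=-901/3036
  seg 2: a=0 b=-4261/759 c=-1822/759 d=208/69
  seg 3: a=-5 b=-347/253 c=5042/759 d=-1312/759
  seg 4: a=5 b=3383/759 c=-2830/759 d=2830/6831
S(9/4) = 108817/32384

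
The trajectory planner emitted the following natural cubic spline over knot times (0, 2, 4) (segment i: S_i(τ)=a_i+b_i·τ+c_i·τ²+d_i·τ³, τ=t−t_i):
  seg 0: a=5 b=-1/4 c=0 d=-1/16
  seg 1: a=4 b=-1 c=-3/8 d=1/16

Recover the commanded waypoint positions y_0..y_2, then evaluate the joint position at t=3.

y_0 = S_0(0) = a_0 = 5
y_1 = S_1(0) = a_1 = 4
y_2 = S_1(2) = 1
t_q=3 is in segment 1 (τ=1); S_1(τ)=43/16

y_0=5 y_1=4 y_2=1
S(3) = 43/16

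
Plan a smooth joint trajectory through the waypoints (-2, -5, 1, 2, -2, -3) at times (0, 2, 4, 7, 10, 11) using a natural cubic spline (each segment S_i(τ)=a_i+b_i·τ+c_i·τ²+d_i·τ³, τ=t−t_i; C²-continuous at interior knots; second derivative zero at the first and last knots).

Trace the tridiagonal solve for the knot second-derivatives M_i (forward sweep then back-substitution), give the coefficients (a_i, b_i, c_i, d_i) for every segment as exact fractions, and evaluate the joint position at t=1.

Δ: Δ0=-3/2, Δ1=3, Δ2=1/3, Δ3=-4/3, Δ4=-1
row 1: diag=8, rhs=27; c'=1/4, d'=27/8
row 2: denom=10−2·1/4=19/2; d'=(-16−2·27/8)/(19/2)=-91/38
row 3: denom=12−3·6/19=210/19; d'=(-10−3·-91/38)/(210/19)=-107/420
row 4: denom=8−3·19/70=503/70; d'=(2−3·-107/420)/(503/70)=387/1006
back: M4=387/1006
back: M3=-107/420−19/70·387/1006=-542/1509
back: M2=-91/38−6/19·-542/1509=-2295/1006
back: M1=27/8−1/4·-2295/1006=3969/1006
M: M0=0, M1=3969/1006, M2=-2295/1006, M3=-542/1509, M4=387/1006, M5=0
seg 0: a=-2, c=M0/2=0, d=(M1−M0)/(6·2)=1323/4024, b=Δ0−h0·(2M0+M1)/6=-1416/503
seg 1: a=-5, c=M1/2=3969/2012, d=(M2−M1)/(6·2)=-261/503, b=Δ1−h1·(2M1+M2)/6=1137/1006
seg 2: a=1, c=M2/2=-2295/2012, d=(M3−M2)/(6·3)=5801/54324, b=Δ2−h2·(2M2+M3)/6=2811/1006
seg 3: a=2, c=M3/2=-271/1509, d=(M4−M3)/(6·3)=2245/54324, b=Δ3−h3·(2M3+M4)/6=-2347/2012
seg 4: a=-2, c=M4/2=387/2012, d=(M5−M4)/(6·1)=-129/2012, b=Δ4−h4·(2M4+M5)/6=-1135/1006
t_q=1 → seg 0, τ=1; S=-2+-1416/503·τ+0·τ²+1323/4024·τ³=-18053/4024

  seg 0: a=-2 b=-1416/503 c=0 d=1323/4024
  seg 1: a=-5 b=1137/1006 c=3969/2012 d=-261/503
  seg 2: a=1 b=2811/1006 c=-2295/2012 d=5801/54324
  seg 3: a=2 b=-2347/2012 c=-271/1509 d=2245/54324
  seg 4: a=-2 b=-1135/1006 c=387/2012 d=-129/2012
S(1) = -18053/4024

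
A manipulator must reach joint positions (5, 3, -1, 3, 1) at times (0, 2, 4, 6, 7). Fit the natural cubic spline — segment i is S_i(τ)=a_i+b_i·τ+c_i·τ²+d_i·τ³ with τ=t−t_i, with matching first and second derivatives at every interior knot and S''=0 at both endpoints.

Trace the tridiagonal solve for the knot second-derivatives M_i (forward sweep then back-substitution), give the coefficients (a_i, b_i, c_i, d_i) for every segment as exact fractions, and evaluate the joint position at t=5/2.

  seg 0: a=5 b=-14/41 c=0 d=-27/164
  seg 1: a=3 b=-95/41 c=-81/82 d=47/82
  seg 2: a=-1 b=25/41 c=201/82 d=-36/41
  seg 3: a=3 b=-5/41 c=-231/82 d=77/82
S(5/2) = 1093/656

Δ: Δ0=-1, Δ1=-2, Δ2=2, Δ3=-2
row 1: diag=8, rhs=-6; c'=1/4, d'=-3/4
row 2: denom=8−2·1/4=15/2; d'=(24−2·-3/4)/(15/2)=17/5
row 3: denom=6−2·4/15=82/15; d'=(-24−2·17/5)/(82/15)=-231/41
back: M3=-231/41
back: M2=17/5−4/15·-231/41=201/41
back: M1=-3/4−1/4·201/41=-81/41
M: M0=0, M1=-81/41, M2=201/41, M3=-231/41, M4=0
seg 0: a=5, c=M0/2=0, d=(M1−M0)/(6·2)=-27/164, b=Δ0−h0·(2M0+M1)/6=-14/41
seg 1: a=3, c=M1/2=-81/82, d=(M2−M1)/(6·2)=47/82, b=Δ1−h1·(2M1+M2)/6=-95/41
seg 2: a=-1, c=M2/2=201/82, d=(M3−M2)/(6·2)=-36/41, b=Δ2−h2·(2M2+M3)/6=25/41
seg 3: a=3, c=M3/2=-231/82, d=(M4−M3)/(6·1)=77/82, b=Δ3−h3·(2M3+M4)/6=-5/41
t_q=5/2 → seg 1, τ=1/2; S=3+-95/41·τ+-81/82·τ²+47/82·τ³=1093/656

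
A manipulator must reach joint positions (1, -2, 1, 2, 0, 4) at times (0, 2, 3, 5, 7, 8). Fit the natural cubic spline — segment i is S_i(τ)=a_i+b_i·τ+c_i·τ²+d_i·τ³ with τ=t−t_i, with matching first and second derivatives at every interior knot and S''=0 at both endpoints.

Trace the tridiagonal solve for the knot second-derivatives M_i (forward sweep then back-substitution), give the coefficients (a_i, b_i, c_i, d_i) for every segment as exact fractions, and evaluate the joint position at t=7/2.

  seg 0: a=1 b=-2199/698 c=0 d=144/349
  seg 1: a=-2 b=1257/698 c=864/349 d=-891/698
  seg 2: a=1 b=1020/349 c=-945/698 d=199/2792
  seg 3: a=2 b=-1143/698 c=-1293/1396 d=869/1396
  seg 4: a=0 b=1485/698 c=3921/1396 d=-1307/1396
S(7/2) = 47615/22336

Δ: Δ0=-3/2, Δ1=3, Δ2=1/2, Δ3=-1, Δ4=4
row 1: diag=6, rhs=27; c'=1/6, d'=9/2
row 2: denom=6−1·1/6=35/6; d'=(-15−1·9/2)/(35/6)=-117/35
row 3: denom=8−2·12/35=256/35; d'=(-9−2·-117/35)/(256/35)=-81/256
row 4: denom=6−2·35/128=349/64; d'=(30−2·-81/256)/(349/64)=3921/698
back: M4=3921/698
back: M3=-81/256−35/128·3921/698=-1293/698
back: M2=-117/35−12/35·-1293/698=-945/349
back: M1=9/2−1/6·-945/349=1728/349
M: M0=0, M1=1728/349, M2=-945/349, M3=-1293/698, M4=3921/698, M5=0
seg 0: a=1, c=M0/2=0, d=(M1−M0)/(6·2)=144/349, b=Δ0−h0·(2M0+M1)/6=-2199/698
seg 1: a=-2, c=M1/2=864/349, d=(M2−M1)/(6·1)=-891/698, b=Δ1−h1·(2M1+M2)/6=1257/698
seg 2: a=1, c=M2/2=-945/698, d=(M3−M2)/(6·2)=199/2792, b=Δ2−h2·(2M2+M3)/6=1020/349
seg 3: a=2, c=M3/2=-1293/1396, d=(M4−M3)/(6·2)=869/1396, b=Δ3−h3·(2M3+M4)/6=-1143/698
seg 4: a=0, c=M4/2=3921/1396, d=(M5−M4)/(6·1)=-1307/1396, b=Δ4−h4·(2M4+M5)/6=1485/698
t_q=7/2 → seg 2, τ=1/2; S=1+1020/349·τ+-945/698·τ²+199/2792·τ³=47615/22336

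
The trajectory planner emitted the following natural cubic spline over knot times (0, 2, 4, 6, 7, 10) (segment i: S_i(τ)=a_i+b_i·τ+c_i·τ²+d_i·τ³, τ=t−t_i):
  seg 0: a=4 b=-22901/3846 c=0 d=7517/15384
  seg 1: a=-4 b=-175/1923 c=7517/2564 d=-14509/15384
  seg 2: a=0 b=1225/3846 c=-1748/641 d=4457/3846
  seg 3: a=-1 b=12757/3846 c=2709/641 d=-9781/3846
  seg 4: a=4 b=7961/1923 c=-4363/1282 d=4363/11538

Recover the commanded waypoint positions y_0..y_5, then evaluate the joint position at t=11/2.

y_0 = S_0(0) = a_0 = 4
y_1 = S_1(0) = a_1 = -4
y_2 = S_2(0) = a_2 = 0
y_3 = S_3(0) = a_3 = -1
y_4 = S_4(0) = a_4 = 4
y_5 = S_4(3) = -4
t_q=11/2 is in segment 2 (τ=3/2); S_2(τ)=-17915/10256

y_0=4 y_1=-4 y_2=0 y_3=-1 y_4=4 y_5=-4
S(11/2) = -17915/10256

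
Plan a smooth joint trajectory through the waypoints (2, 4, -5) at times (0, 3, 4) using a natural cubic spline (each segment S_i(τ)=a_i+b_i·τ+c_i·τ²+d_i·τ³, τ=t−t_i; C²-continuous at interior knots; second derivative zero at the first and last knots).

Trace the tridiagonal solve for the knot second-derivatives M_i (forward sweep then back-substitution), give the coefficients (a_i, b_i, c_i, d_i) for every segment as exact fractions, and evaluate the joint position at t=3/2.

Δ: Δ0=2/3, Δ1=-9
row 1: diag=8, rhs=-58; c'=1/8, d'=-29/4
back: M1=-29/4
M: M0=0, M1=-29/4, M2=0
seg 0: a=2, c=M0/2=0, d=(M1−M0)/(6·3)=-29/72, b=Δ0−h0·(2M0+M1)/6=103/24
seg 1: a=4, c=M1/2=-29/8, d=(M2−M1)/(6·1)=29/24, b=Δ1−h1·(2M1+M2)/6=-79/12
t_q=3/2 → seg 0, τ=3/2; S=2+103/24·τ+0·τ²+-29/72·τ³=453/64

  seg 0: a=2 b=103/24 c=0 d=-29/72
  seg 1: a=4 b=-79/12 c=-29/8 d=29/24
S(3/2) = 453/64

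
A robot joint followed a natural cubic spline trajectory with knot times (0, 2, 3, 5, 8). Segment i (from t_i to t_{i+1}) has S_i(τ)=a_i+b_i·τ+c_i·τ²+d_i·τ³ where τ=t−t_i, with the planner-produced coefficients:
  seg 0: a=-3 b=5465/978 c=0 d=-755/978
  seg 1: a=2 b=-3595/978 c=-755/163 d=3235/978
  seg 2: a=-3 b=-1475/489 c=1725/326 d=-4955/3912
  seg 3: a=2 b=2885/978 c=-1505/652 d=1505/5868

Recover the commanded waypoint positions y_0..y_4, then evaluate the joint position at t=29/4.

y_0 = S_0(0) = a_0 = -3
y_1 = S_1(0) = a_1 = 2
y_2 = S_2(0) = a_2 = -3
y_3 = S_3(0) = a_3 = 2
y_4 = S_3(3) = -3
t_q=29/4 is in segment 3 (τ=9/4); S_3(τ)=-5299/41728

y_0=-3 y_1=2 y_2=-3 y_3=2 y_4=-3
S(29/4) = -5299/41728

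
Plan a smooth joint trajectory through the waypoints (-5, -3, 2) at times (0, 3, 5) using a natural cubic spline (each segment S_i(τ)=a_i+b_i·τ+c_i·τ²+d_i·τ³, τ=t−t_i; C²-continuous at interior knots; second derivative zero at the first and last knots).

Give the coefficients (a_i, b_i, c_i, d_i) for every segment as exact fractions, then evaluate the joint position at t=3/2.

Δ: Δ0=2/3, Δ1=5/2
row 1: diag=10, rhs=11; c'=1/5, d'=11/10
back: M1=11/10
M: M0=0, M1=11/10, M2=0
seg 0: a=-5, c=M0/2=0, d=(M1−M0)/(6·3)=11/180, b=Δ0−h0·(2M0+M1)/6=7/60
seg 1: a=-3, c=M1/2=11/20, d=(M2−M1)/(6·2)=-11/120, b=Δ1−h1·(2M1+M2)/6=53/30
t_q=3/2 → seg 0, τ=3/2; S=-5+7/60·τ+0·τ²+11/180·τ³=-739/160

  seg 0: a=-5 b=7/60 c=0 d=11/180
  seg 1: a=-3 b=53/30 c=11/20 d=-11/120
S(3/2) = -739/160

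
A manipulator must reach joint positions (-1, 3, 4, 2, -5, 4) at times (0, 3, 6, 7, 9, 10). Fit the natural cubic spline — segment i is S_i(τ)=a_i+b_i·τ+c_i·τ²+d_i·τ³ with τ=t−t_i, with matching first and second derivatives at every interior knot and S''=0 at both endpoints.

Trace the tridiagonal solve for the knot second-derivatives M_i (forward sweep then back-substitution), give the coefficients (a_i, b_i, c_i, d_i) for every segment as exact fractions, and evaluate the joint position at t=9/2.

Δ: Δ0=4/3, Δ1=1/3, Δ2=-2, Δ3=-7/2, Δ4=9
row 1: diag=12, rhs=-6; c'=1/4, d'=-1/2
row 2: denom=8−3·1/4=29/4; d'=(-14−3·-1/2)/(29/4)=-50/29
row 3: denom=6−1·4/29=170/29; d'=(-9−1·-50/29)/(170/29)=-211/170
row 4: denom=6−2·29/85=452/85; d'=(75−2·-211/170)/(452/85)=3293/226
back: M4=3293/226
back: M3=-211/170−29/85·3293/226=-702/113
back: M2=-50/29−4/29·-702/113=-98/113
back: M1=-1/2−1/4·-98/113=-32/113
M: M0=0, M1=-32/113, M2=-98/113, M3=-702/113, M4=3293/226, M5=0
seg 0: a=-1, c=M0/2=0, d=(M1−M0)/(6·3)=-16/1017, b=Δ0−h0·(2M0+M1)/6=500/339
seg 1: a=3, c=M1/2=-16/113, d=(M2−M1)/(6·3)=-11/339, b=Δ1−h1·(2M1+M2)/6=356/339
seg 2: a=4, c=M2/2=-49/113, d=(M3−M2)/(6·1)=-302/339, b=Δ2−h2·(2M2+M3)/6=-229/339
seg 3: a=2, c=M3/2=-351/113, d=(M4−M3)/(6·2)=4697/2712, b=Δ3−h3·(2M3+M4)/6=-1429/339
seg 4: a=-5, c=M4/2=3293/452, d=(M5−M4)/(6·1)=-3293/1356, b=Δ4−h4·(2M4+M5)/6=2809/678
t_q=9/2 → seg 1, τ=3/2; S=3+356/339·τ+-16/113·τ²+-11/339·τ³=3749/904

  seg 0: a=-1 b=500/339 c=0 d=-16/1017
  seg 1: a=3 b=356/339 c=-16/113 d=-11/339
  seg 2: a=4 b=-229/339 c=-49/113 d=-302/339
  seg 3: a=2 b=-1429/339 c=-351/113 d=4697/2712
  seg 4: a=-5 b=2809/678 c=3293/452 d=-3293/1356
S(9/2) = 3749/904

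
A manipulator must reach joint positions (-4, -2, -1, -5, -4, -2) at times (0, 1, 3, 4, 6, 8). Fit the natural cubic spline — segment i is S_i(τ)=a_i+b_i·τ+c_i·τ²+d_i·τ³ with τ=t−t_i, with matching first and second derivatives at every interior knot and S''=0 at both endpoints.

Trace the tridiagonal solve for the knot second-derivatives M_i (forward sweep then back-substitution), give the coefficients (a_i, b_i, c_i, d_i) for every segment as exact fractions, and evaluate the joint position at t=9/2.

Δ: Δ0=2, Δ1=1/2, Δ2=-4, Δ3=1/2, Δ4=1
row 1: diag=6, rhs=-9; c'=1/3, d'=-3/2
row 2: denom=6−2·1/3=16/3; d'=(-27−2·-3/2)/(16/3)=-9/2
row 3: denom=6−1·3/16=93/16; d'=(27−1·-9/2)/(93/16)=168/31
row 4: denom=8−2·32/93=680/93; d'=(3−2·168/31)/(680/93)=-729/680
back: M4=-729/680
back: M3=168/31−32/93·-729/680=492/85
back: M2=-9/2−3/16·492/85=-1899/340
back: M1=-3/2−1/3·-1899/340=123/340
M: M0=0, M1=123/340, M2=-1899/340, M3=492/85, M4=-729/680, M5=0
seg 0: a=-4, c=M0/2=0, d=(M1−M0)/(6·1)=41/680, b=Δ0−h0·(2M0+M1)/6=1319/680
seg 1: a=-2, c=M1/2=123/680, d=(M2−M1)/(6·2)=-337/680, b=Δ1−h1·(2M1+M2)/6=721/340
seg 2: a=-1, c=M2/2=-1899/680, d=(M3−M2)/(6·1)=1289/680, b=Δ2−h2·(2M2+M3)/6=-211/68
seg 3: a=-5, c=M3/2=246/85, d=(M4−M3)/(6·2)=-311/544, b=Δ3−h3·(2M3+M4)/6=-2041/680
seg 4: a=-4, c=M4/2=-729/1360, d=(M5−M4)/(6·2)=243/2720, b=Δ4−h4·(2M4+M5)/6=583/340
t_q=9/2 → seg 3, τ=1/2; S=-5+-2041/680·τ+246/85·τ²+-311/544·τ³=-127267/21760

  seg 0: a=-4 b=1319/680 c=0 d=41/680
  seg 1: a=-2 b=721/340 c=123/680 d=-337/680
  seg 2: a=-1 b=-211/68 c=-1899/680 d=1289/680
  seg 3: a=-5 b=-2041/680 c=246/85 d=-311/544
  seg 4: a=-4 b=583/340 c=-729/1360 d=243/2720
S(9/2) = -127267/21760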